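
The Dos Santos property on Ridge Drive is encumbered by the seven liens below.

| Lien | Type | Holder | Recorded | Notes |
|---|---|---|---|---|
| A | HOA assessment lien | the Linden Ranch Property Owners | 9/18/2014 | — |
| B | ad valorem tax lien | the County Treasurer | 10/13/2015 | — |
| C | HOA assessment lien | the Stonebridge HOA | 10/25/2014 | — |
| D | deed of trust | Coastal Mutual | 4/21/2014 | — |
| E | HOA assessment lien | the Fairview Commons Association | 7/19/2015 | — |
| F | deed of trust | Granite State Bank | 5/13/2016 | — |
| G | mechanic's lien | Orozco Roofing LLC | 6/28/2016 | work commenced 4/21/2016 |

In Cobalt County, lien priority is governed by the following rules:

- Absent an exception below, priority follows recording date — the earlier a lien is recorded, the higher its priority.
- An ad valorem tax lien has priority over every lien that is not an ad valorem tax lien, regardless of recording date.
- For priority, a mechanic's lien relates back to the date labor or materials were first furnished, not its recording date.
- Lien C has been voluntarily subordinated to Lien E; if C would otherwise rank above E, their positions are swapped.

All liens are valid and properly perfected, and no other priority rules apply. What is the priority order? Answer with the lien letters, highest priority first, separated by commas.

B, D, A, E, C, G, F

Effective dates: G is treated as recorded 4/21/2016, the work-commencement date.
B is an ad valorem tax lien, so it outranks all other liens regardless of date.
Ordering the rest by effective date: D (4/21/2014), A (9/18/2014), C (10/25/2014), E (7/19/2015), G (4/21/2016), F (5/13/2016).
Because C would otherwise rank above E, the subordination swaps them.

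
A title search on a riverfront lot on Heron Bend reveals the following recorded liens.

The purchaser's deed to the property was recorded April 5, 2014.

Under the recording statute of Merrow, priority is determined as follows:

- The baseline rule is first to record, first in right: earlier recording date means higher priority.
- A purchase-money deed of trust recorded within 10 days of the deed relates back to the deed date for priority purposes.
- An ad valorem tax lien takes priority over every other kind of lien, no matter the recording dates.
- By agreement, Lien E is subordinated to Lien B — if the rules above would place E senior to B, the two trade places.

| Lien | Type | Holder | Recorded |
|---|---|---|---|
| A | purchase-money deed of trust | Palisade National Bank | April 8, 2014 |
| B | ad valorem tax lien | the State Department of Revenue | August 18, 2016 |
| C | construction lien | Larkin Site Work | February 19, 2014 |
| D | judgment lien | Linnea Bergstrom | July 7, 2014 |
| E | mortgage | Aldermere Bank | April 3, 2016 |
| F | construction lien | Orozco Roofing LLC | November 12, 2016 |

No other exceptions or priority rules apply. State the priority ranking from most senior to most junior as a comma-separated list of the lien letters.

Adjusting effective dates: A relates back to the deed date April 5, 2014.
B is an ad valorem tax lien, so it outranks all other liens regardless of date.
Ordering the rest by effective date: C (February 19, 2014), A (April 5, 2014), D (July 7, 2014), E (April 3, 2016), F (November 12, 2016).
E already ranks below B; the subordination has no effect.

B, C, A, D, E, F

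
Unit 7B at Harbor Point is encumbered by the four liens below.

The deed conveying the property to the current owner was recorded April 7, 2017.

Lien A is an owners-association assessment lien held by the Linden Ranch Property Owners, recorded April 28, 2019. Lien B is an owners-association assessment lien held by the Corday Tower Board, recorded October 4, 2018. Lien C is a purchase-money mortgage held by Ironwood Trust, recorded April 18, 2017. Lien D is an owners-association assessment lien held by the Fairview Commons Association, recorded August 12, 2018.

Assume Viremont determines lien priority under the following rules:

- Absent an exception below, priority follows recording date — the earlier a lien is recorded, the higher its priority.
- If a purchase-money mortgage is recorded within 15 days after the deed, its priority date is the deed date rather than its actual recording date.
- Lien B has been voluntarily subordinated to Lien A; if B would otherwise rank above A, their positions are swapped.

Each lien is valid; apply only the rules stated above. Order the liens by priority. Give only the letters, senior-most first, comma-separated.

C, D, A, B

Effective dates after the stated exceptions: C relates back to the deed date April 7, 2017.
Ordering by effective date: C (April 7, 2017), D (August 12, 2018), B (October 4, 2018), A (April 28, 2019).
The subordination applies — B was senior to A — so B and A swap.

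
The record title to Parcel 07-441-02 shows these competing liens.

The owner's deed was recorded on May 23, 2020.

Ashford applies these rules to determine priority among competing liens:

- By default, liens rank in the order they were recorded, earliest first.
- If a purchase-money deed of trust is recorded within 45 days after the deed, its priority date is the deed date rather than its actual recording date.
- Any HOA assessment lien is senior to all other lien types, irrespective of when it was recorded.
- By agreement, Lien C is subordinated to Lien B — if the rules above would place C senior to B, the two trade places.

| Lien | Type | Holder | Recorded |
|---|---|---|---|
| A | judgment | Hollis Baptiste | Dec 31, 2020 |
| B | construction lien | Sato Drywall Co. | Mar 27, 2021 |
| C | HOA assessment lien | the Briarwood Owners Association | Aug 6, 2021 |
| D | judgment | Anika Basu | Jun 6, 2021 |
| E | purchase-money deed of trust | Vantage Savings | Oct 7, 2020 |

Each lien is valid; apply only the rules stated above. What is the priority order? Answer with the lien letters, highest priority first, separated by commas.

Adjusting effective dates: E was recorded 137 days after the deed, outside the 45-day window, so it keeps its recording date.
As an HOA assessment lien, C is senior to every other lien.
Remaining liens by effective date: E (Oct 7, 2020), A (Dec 31, 2020), B (Mar 27, 2021), D (Jun 6, 2021).
Because C would otherwise rank above B, the subordination swaps them.

B, E, A, C, D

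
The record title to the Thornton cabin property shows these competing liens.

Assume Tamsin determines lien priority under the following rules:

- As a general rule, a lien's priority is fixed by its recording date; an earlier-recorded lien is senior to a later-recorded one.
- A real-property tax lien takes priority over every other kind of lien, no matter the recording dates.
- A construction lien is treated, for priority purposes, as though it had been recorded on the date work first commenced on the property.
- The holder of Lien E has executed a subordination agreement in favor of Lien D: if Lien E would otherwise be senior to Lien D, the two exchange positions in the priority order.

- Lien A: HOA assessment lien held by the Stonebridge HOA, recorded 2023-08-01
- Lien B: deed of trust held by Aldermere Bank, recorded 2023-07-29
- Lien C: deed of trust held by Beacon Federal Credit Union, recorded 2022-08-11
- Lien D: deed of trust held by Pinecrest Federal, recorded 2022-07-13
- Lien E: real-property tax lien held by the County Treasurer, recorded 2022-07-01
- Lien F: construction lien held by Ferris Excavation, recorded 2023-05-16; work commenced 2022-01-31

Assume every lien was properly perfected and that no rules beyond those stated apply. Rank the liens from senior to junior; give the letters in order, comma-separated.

Effective dates after the stated exceptions: F is treated as recorded 2022-01-31, the work-commencement date.
As a real-property tax lien, E is senior to every other lien.
Ordering the rest by effective date: F (2022-01-31), D (2022-07-13), C (2022-08-11), B (2023-07-29), A (2023-08-01).
Because E would otherwise rank above D, the subordination swaps them.

D, F, E, C, B, A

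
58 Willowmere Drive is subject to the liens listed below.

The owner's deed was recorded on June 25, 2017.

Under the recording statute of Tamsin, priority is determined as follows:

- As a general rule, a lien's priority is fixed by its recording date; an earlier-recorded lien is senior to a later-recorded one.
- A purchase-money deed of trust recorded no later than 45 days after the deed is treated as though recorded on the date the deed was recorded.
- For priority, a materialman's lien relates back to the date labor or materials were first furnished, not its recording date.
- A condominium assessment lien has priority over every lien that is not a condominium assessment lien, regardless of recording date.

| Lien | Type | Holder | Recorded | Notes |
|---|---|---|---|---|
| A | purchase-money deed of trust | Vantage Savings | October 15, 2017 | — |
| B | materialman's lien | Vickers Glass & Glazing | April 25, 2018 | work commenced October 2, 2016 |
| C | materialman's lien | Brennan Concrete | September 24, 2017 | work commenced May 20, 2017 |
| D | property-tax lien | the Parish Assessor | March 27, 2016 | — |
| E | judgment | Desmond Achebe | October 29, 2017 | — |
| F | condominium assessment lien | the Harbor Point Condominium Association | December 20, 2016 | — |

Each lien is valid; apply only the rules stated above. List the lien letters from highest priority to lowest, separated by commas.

F, D, B, C, A, E

Effective dates after the stated exceptions: A missed the 45-day window (112 days after the deed), so its recording date stands; B relates back to October 2, 2016 (work commenced); C's effective date is May 20, 2017, when work began.
F, as a condominium assessment lien, has superpriority and ranks first.
Among the remaining liens, by effective date: D (March 27, 2016), B (October 2, 2016), C (May 20, 2017), A (October 15, 2017), E (October 29, 2017).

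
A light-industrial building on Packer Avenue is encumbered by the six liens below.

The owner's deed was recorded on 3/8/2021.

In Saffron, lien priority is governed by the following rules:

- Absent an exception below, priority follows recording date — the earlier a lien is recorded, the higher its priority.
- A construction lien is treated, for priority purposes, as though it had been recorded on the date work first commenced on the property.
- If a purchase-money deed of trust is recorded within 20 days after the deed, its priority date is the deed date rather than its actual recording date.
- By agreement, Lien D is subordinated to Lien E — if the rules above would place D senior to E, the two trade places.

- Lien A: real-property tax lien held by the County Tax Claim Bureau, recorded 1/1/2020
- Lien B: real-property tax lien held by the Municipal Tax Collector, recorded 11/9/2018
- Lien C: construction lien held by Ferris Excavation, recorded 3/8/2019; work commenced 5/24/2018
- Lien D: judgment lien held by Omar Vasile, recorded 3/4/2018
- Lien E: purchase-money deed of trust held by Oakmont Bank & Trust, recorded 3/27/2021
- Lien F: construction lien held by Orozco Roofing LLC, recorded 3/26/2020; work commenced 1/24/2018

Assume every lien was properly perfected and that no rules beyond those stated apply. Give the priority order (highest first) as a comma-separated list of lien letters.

Adjusting effective dates: C relates back to 5/24/2018 (work commenced); E was recorded within the 20-day window, so its effective date is the deed date 3/8/2021; F is treated as recorded 1/24/2018, the work-commencement date.
By effective date, earliest first: F (1/24/2018), D (3/4/2018), C (5/24/2018), B (11/9/2018), A (1/1/2020), E (3/8/2021).
Because D would otherwise rank above E, the subordination swaps them.

F, E, C, B, A, D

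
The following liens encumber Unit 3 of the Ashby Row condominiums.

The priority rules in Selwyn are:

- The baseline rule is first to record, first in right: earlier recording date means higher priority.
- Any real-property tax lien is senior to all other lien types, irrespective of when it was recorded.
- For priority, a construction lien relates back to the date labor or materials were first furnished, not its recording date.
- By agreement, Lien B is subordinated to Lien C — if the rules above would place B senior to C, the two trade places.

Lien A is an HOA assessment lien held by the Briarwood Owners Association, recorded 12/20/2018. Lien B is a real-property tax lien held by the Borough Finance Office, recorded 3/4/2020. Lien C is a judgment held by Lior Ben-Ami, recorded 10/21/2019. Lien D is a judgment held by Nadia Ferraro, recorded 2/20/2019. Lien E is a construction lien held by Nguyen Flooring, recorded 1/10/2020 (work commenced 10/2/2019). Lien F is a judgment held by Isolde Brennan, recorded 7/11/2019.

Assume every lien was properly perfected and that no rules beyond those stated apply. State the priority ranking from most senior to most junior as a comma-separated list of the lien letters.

C, A, D, F, E, B

Effective dates: E relates back to 10/2/2019 (work commenced).
B, as a real-property tax lien, has superpriority and ranks first.
The other liens, earliest effective date first: A (12/20/2018), D (2/20/2019), F (7/11/2019), E (10/2/2019), C (10/21/2019).
Because B would otherwise rank above C, the subordination swaps them.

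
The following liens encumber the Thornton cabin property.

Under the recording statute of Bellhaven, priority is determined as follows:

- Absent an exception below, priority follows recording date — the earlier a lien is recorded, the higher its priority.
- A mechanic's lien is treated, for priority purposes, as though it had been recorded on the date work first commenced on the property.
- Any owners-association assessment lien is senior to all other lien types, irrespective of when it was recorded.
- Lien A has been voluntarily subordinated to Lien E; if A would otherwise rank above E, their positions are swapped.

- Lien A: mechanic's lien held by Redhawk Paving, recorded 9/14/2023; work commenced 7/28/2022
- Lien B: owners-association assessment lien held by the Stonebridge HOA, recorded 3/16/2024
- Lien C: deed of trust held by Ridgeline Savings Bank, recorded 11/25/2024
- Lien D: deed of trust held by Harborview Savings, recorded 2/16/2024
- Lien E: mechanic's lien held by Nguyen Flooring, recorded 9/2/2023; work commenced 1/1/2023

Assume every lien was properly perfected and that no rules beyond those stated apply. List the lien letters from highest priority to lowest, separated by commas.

B, E, A, D, C

Adjusting effective dates: A relates back to 7/28/2022 (work commenced); E's effective date is 1/1/2023, when work began.
B is an owners-association assessment lien and takes priority over every other lien.
Ordering the rest by effective date: A (7/28/2022), E (1/1/2023), D (2/16/2024), C (11/25/2024).
A would otherwise be senior to E, so under the subordination agreement A and E exchange positions.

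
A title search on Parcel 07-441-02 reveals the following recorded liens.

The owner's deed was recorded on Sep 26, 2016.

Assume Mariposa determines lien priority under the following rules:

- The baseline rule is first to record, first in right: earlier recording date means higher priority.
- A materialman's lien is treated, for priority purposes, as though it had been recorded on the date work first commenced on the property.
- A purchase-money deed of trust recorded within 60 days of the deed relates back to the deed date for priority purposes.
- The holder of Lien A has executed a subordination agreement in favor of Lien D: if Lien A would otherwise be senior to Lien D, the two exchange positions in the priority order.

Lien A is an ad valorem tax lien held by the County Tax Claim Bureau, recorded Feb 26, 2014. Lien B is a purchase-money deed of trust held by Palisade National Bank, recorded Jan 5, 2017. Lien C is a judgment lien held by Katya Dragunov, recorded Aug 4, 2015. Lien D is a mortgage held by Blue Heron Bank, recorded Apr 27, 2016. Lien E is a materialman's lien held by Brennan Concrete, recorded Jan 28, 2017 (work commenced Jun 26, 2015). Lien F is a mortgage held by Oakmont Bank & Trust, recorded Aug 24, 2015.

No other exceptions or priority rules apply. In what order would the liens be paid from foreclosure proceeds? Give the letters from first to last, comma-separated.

D, E, C, F, A, B

Effective dates: B was recorded 101 days after the deed — beyond 60 days — so no relation-back applies; E's effective date is Jun 26, 2015, when work began.
Sorted by effective date: A (Feb 26, 2014), E (Jun 26, 2015), C (Aug 4, 2015), F (Aug 24, 2015), D (Apr 27, 2016), B (Jan 5, 2017).
A would otherwise be senior to D, so under the subordination agreement A and D exchange positions.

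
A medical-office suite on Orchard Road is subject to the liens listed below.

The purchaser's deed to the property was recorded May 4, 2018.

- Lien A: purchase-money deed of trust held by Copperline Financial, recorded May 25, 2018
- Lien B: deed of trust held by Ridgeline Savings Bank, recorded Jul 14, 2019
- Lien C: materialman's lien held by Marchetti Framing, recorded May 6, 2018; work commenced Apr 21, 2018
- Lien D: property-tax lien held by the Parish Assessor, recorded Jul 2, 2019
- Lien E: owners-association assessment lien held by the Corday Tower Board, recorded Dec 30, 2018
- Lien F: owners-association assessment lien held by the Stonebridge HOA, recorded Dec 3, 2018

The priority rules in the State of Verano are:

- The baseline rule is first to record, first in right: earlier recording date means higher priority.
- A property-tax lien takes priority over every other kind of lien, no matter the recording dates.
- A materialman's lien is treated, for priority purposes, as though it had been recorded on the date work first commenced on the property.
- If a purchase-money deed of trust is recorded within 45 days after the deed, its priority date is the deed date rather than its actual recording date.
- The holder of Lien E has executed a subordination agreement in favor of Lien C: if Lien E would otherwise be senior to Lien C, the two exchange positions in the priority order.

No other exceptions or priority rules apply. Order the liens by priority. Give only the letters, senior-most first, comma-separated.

Effective dates after the stated exceptions: A was recorded within the 45-day window, so its effective date is the deed date May 4, 2018; C relates back to Apr 21, 2018 (work commenced).
D is a property-tax lien, so it outranks all other liens regardless of date.
Ordering the rest by effective date: C (Apr 21, 2018), A (May 4, 2018), F (Dec 3, 2018), E (Dec 30, 2018), B (Jul 14, 2019).
Since E is not senior to C, the subordination leaves the order unchanged.

D, C, A, F, E, B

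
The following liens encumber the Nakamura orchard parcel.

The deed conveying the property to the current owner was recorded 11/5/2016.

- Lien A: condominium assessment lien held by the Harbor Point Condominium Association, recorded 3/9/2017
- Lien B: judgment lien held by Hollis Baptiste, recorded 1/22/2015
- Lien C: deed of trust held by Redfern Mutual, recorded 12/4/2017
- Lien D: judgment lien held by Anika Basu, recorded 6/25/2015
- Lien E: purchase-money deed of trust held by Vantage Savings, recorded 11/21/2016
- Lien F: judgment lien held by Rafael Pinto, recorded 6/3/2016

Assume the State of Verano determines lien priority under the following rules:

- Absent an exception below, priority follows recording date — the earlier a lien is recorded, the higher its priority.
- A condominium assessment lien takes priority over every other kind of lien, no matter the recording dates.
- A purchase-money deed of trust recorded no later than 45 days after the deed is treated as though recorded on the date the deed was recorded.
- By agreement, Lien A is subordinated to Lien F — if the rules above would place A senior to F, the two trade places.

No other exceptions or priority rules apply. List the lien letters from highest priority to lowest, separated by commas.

Adjusting effective dates: E was recorded within the 45-day window, so its effective date is the deed date 11/5/2016.
A is a condominium assessment lien and takes priority over every other lien.
Ordering the rest by effective date: B (1/22/2015), D (6/25/2015), F (6/3/2016), E (11/5/2016), C (12/4/2017).
A is senior to F before the subordination, so the two trade places.

F, B, D, A, E, C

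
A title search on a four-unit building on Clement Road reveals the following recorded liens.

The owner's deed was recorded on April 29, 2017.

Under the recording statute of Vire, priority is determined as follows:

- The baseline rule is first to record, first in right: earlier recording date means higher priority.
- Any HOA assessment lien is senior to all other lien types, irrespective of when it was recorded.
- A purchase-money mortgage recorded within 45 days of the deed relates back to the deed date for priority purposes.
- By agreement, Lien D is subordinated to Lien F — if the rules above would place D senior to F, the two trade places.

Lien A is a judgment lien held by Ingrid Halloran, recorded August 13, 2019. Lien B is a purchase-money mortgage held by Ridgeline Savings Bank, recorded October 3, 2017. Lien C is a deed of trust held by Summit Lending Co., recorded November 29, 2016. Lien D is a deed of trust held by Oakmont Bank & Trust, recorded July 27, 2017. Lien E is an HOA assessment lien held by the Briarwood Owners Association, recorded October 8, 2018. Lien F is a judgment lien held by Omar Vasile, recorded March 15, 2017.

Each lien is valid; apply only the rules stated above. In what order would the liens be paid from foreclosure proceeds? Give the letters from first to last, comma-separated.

E, C, F, D, B, A

Adjusting effective dates: B missed the 45-day window (157 days after the deed), so its recording date stands.
E, as an HOA assessment lien, has superpriority and ranks first.
Remaining liens by effective date: C (November 29, 2016), F (March 15, 2017), D (July 27, 2017), B (October 3, 2017), A (August 13, 2019).
Since D is not senior to F, the subordination leaves the order unchanged.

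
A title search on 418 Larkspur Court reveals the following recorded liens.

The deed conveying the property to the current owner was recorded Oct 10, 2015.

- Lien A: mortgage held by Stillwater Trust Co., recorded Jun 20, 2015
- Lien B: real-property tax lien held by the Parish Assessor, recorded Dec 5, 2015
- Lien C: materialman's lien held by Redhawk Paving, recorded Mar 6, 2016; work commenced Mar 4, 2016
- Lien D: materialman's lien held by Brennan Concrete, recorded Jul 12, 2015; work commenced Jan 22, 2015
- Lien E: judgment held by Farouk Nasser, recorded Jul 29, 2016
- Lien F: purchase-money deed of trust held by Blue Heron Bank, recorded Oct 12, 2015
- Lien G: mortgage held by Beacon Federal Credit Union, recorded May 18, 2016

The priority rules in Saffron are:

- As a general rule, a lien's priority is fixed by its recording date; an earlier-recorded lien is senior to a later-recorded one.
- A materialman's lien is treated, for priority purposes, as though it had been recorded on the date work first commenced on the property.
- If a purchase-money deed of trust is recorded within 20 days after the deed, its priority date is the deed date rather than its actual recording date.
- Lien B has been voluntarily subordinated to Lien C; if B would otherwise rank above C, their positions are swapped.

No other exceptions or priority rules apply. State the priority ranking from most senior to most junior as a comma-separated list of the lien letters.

Effective dates: C is treated as recorded Mar 4, 2016, the work-commencement date; D's effective date is Jan 22, 2015, when work began; F was recorded within the 20-day window, so its effective date is the deed date Oct 10, 2015.
By effective date, earliest first: D (Jan 22, 2015), A (Jun 20, 2015), F (Oct 10, 2015), B (Dec 5, 2015), C (Mar 4, 2016), G (May 18, 2016), E (Jul 29, 2016).
B would otherwise be senior to C, so under the subordination agreement B and C exchange positions.

D, A, F, C, B, G, E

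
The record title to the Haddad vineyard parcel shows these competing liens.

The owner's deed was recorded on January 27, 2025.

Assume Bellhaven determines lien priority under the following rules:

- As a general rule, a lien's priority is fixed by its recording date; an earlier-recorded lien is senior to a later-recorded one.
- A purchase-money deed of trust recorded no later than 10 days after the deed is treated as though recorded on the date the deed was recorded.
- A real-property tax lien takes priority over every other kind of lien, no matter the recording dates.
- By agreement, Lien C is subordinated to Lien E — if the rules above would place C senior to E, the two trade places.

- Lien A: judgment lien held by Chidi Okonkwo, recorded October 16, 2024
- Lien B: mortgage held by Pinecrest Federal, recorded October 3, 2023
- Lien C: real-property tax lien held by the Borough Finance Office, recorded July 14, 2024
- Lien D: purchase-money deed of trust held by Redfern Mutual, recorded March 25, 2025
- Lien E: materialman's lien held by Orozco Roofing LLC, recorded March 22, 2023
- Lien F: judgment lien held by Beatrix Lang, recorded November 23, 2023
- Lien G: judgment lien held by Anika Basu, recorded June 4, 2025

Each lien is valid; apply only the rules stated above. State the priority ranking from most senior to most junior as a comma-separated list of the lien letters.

Effective dates after the stated exceptions: D was recorded 57 days after the deed, outside the 10-day window, so it keeps its recording date.
C is a real-property tax lien, so it outranks all other liens regardless of date.
Ordering the rest by effective date: E (March 22, 2023), B (October 3, 2023), F (November 23, 2023), A (October 16, 2024), D (March 25, 2025), G (June 4, 2025).
Because C would otherwise rank above E, the subordination swaps them.

E, C, B, F, A, D, G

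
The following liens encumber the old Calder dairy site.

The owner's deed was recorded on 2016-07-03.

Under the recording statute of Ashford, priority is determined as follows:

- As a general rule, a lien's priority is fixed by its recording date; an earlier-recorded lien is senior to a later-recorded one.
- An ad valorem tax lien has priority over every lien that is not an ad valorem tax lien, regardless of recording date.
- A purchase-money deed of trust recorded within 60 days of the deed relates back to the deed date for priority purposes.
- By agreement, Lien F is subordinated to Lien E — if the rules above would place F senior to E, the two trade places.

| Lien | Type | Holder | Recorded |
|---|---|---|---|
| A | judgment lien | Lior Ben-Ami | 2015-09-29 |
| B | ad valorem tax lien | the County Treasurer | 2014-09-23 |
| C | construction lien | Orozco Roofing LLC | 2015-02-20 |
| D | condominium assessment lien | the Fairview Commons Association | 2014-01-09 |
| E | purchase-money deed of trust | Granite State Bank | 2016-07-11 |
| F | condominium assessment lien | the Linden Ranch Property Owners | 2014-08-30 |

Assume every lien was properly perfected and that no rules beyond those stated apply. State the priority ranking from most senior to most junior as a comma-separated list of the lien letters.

B, D, E, C, A, F

Effective dates: E was recorded within the 60-day window, so its effective date is the deed date 2016-07-03.
B is an ad valorem tax lien and takes priority over every other lien.
The other liens, earliest effective date first: D (2014-01-09), F (2014-08-30), C (2015-02-20), A (2015-09-29), E (2016-07-03).
F is senior to E before the subordination, so the two trade places.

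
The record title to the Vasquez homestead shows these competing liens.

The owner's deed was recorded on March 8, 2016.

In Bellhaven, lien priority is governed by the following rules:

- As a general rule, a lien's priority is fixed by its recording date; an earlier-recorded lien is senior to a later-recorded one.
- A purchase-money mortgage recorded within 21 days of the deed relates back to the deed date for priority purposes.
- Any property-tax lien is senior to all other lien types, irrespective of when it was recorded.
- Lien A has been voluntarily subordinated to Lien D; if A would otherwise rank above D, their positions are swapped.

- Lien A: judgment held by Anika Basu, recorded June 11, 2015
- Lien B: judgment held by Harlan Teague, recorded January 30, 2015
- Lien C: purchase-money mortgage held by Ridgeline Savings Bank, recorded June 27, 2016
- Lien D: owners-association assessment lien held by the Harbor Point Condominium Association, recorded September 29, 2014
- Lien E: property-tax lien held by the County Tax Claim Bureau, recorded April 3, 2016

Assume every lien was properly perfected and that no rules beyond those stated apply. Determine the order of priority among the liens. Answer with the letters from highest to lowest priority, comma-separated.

Effective dates: C was recorded 111 days after the deed — beyond 21 days — so no relation-back applies.
E is a property-tax lien and takes priority over every other lien.
The other liens, earliest effective date first: D (September 29, 2014), B (January 30, 2015), A (June 11, 2015), C (June 27, 2016).
A is already junior to D, so the subordination agreement changes nothing.

E, D, B, A, C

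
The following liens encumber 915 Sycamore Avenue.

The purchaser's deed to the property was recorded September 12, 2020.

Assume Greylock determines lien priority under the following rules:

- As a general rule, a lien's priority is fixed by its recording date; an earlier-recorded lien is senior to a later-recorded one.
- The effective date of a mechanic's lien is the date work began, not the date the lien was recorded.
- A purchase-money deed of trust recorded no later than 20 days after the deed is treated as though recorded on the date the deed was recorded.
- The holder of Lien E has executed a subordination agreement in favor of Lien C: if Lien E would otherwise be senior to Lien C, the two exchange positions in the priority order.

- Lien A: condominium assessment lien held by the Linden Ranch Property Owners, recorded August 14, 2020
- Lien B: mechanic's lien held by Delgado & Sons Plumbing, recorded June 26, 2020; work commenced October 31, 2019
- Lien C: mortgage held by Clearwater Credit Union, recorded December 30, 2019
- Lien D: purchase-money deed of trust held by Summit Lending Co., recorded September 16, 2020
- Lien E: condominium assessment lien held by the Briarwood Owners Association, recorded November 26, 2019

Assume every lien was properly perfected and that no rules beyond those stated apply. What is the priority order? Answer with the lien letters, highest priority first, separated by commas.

Adjusting effective dates: B relates back to October 31, 2019 (work commenced); D's effective date is the deed date, September 12, 2020.
By effective date, earliest first: B (October 31, 2019), E (November 26, 2019), C (December 30, 2019), A (August 14, 2020), D (September 12, 2020).
E is senior to C before the subordination, so the two trade places.

B, C, E, A, D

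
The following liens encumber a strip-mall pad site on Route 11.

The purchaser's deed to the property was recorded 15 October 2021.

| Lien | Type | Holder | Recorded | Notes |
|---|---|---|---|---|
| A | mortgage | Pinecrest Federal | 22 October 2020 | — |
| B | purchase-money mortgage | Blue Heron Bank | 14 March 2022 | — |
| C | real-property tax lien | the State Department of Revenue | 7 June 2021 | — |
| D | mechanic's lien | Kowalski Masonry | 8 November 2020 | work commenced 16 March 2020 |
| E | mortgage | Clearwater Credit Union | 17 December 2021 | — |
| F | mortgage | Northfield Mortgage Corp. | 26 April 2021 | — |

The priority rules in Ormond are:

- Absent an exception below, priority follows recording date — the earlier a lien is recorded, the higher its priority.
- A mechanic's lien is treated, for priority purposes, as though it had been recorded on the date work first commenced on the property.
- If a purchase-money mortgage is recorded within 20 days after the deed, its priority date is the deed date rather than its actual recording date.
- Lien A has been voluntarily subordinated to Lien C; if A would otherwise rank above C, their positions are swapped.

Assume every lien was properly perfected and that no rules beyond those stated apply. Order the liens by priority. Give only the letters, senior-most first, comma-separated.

D, C, F, A, E, B

First, effective dates: B was recorded 150 days after the deed, outside the 20-day window, so it keeps its recording date; D's effective date is 16 March 2020, when work began.
By effective date: D (16 March 2020), A (22 October 2020), F (26 April 2021), C (7 June 2021), E (17 December 2021), B (14 March 2022).
Because A would otherwise rank above C, the subordination swaps them.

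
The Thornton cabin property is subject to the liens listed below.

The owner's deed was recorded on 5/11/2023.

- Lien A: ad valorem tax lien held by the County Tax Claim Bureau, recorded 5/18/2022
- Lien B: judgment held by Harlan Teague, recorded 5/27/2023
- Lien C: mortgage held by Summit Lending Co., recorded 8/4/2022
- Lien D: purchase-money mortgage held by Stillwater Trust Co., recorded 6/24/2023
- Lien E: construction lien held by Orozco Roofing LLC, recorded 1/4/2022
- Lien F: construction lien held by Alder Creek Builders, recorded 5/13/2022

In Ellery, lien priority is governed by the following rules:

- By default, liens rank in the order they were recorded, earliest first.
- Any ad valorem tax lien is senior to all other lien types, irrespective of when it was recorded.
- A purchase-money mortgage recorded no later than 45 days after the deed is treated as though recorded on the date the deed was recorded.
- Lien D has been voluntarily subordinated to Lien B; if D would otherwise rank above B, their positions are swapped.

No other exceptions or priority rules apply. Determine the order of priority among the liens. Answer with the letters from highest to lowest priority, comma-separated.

A, E, F, C, B, D

First, effective dates: D relates back to the deed date 5/11/2023.
As an ad valorem tax lien, A is senior to every other lien.
Remaining liens by effective date: E (1/4/2022), F (5/13/2022), C (8/4/2022), D (5/11/2023), B (5/27/2023).
D would otherwise be senior to B, so under the subordination agreement D and B exchange positions.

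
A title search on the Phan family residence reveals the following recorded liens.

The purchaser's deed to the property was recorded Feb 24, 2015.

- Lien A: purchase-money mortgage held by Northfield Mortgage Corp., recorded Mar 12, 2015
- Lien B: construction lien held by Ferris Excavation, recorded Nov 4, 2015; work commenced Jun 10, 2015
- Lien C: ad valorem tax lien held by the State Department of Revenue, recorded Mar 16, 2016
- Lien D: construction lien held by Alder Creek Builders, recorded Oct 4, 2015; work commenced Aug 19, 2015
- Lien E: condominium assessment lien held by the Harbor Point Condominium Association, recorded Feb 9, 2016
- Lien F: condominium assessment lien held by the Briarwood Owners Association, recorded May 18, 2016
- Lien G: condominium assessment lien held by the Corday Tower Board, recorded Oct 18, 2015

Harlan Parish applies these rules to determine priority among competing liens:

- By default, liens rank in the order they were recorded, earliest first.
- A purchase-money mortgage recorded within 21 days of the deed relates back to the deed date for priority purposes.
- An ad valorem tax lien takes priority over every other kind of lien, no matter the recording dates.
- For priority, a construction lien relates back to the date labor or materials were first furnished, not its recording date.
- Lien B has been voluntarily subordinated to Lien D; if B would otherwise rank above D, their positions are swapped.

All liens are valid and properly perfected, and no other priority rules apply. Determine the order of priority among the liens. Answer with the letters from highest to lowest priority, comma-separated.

C, A, D, B, G, E, F

Effective dates after the stated exceptions: A's effective date is the deed date, Feb 24, 2015; B's effective date is Jun 10, 2015, when work began; D relates back to Aug 19, 2015 (work commenced).
As an ad valorem tax lien, C is senior to every other lien.
The other liens, earliest effective date first: A (Feb 24, 2015), B (Jun 10, 2015), D (Aug 19, 2015), G (Oct 18, 2015), E (Feb 9, 2016), F (May 18, 2016).
B would otherwise be senior to D, so under the subordination agreement B and D exchange positions.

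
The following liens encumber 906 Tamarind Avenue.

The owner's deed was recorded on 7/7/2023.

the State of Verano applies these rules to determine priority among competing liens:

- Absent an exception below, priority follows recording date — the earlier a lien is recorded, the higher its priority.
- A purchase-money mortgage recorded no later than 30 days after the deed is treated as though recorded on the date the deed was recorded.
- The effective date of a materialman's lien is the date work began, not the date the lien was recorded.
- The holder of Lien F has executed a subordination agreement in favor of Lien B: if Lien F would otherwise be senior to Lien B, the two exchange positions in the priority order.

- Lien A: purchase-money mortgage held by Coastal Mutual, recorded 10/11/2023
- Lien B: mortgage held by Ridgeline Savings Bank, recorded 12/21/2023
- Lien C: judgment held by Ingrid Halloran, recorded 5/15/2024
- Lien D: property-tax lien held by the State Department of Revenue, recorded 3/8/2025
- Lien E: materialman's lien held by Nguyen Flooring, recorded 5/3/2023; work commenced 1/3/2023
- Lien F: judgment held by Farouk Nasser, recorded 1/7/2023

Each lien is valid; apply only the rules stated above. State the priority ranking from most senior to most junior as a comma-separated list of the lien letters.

E, B, A, F, C, D

Effective dates after the stated exceptions: A was recorded 96 days after the deed — beyond 30 days — so no relation-back applies; E is treated as recorded 1/3/2023, the work-commencement date.
By effective date, earliest first: E (1/3/2023), F (1/7/2023), A (10/11/2023), B (12/21/2023), C (5/15/2024), D (3/8/2025).
Because F would otherwise rank above B, the subordination swaps them.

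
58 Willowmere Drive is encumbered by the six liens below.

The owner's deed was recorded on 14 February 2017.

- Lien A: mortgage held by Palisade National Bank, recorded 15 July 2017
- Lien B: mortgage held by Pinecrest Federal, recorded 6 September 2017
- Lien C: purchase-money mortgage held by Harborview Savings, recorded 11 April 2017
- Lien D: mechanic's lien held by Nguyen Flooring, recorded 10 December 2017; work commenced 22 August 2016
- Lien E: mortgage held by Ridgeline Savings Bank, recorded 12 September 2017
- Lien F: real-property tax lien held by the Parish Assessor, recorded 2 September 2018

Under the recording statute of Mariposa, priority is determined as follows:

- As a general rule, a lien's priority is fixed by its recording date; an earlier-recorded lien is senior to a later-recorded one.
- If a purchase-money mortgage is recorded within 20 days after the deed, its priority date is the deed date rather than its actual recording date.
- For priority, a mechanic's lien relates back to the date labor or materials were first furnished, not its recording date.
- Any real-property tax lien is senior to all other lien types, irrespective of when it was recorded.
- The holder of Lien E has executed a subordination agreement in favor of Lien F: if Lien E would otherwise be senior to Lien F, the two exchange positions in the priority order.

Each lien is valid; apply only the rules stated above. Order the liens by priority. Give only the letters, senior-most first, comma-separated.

F, D, C, A, B, E

First, effective dates: C missed the 20-day window (56 days after the deed), so its recording date stands; D relates back to 22 August 2016 (work commenced).
F is a real-property tax lien, so it outranks all other liens regardless of date.
Remaining liens by effective date: D (22 August 2016), C (11 April 2017), A (15 July 2017), B (6 September 2017), E (12 September 2017).
E is already junior to F, so the subordination agreement changes nothing.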